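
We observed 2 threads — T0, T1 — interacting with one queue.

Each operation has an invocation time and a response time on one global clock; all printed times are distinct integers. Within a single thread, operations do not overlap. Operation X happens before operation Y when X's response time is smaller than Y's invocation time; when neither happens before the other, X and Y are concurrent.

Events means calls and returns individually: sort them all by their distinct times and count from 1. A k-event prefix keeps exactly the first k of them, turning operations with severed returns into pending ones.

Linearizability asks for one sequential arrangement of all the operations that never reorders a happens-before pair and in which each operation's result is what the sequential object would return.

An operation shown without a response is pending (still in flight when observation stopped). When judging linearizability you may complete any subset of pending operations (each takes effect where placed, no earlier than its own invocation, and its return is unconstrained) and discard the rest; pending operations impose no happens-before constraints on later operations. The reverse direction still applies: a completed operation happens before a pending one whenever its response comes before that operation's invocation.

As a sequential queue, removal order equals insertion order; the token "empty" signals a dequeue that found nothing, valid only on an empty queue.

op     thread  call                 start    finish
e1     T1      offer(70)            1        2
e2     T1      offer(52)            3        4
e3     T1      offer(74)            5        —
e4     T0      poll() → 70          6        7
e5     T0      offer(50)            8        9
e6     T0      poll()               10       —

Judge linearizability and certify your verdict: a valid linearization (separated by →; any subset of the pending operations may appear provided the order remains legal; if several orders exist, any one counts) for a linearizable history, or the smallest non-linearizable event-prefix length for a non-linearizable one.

linearizable — witness: e1 → e2 → e3 → e4 → e5

step 1: e1 offer(70) — queue <70>
step 2: e2 offer(52) — queue <70,52>
step 3: e3 offer(74) (pending, included) — queue <70,52,74>
step 4: e4 poll() → 70 — queue <52,74>
step 5: e5 offer(50) — queue <52,74,50>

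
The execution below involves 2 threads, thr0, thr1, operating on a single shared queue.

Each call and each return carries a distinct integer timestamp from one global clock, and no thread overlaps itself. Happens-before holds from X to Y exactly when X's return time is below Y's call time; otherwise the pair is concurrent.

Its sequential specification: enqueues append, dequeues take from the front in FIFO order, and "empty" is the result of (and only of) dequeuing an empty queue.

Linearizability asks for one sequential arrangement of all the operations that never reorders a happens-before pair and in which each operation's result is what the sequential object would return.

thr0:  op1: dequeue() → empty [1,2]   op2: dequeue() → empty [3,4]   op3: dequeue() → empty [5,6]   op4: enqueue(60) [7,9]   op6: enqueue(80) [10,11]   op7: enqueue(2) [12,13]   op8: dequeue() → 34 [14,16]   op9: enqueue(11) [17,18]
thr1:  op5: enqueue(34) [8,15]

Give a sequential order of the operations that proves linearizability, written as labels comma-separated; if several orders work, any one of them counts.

step 1: op1 dequeue() → empty — queue <>
step 2: op2 dequeue() → empty — queue <>
step 3: op3 dequeue() → empty — queue <>
step 4: op5 enqueue(34) — queue <34>
step 5: op4 enqueue(60) — queue <34,60>
step 6: op6 enqueue(80) — queue <34,60,80>
step 7: op7 enqueue(2) — queue <34,60,80,2>
step 8: op8 dequeue() → 34 — queue <60,80,2>
step 9: op9 enqueue(11) — queue <60,80,2,11>

op1, op2, op3, op5, op4, op6, op7, op8, op9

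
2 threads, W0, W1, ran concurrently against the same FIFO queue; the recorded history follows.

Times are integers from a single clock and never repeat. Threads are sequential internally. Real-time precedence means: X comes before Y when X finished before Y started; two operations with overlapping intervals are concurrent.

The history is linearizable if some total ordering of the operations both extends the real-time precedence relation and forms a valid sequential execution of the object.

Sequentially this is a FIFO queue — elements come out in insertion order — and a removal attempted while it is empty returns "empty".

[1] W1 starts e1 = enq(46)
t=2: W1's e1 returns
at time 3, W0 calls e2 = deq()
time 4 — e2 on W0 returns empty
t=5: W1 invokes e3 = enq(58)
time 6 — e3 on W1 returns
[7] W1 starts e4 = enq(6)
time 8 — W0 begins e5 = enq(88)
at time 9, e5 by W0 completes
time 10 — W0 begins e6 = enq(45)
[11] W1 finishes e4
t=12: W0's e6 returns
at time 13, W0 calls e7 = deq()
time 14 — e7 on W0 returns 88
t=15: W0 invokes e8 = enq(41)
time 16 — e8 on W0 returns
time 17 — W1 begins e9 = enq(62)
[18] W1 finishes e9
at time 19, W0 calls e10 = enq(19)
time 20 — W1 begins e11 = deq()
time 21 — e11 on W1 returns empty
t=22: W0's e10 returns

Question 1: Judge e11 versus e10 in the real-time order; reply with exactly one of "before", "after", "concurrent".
Answer: concurrent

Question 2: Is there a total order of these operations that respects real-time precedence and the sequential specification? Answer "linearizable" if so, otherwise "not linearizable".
cut after 3 events: linearizable; cut after 4 events (e2 responds, time 4): not linearizable
exactly one order of the 2 completed ops respects real time; the FIFO queue replay fails
one such order, e1, e2, breaks at step 2 where e2 deq() → empty is illegal

not linearizable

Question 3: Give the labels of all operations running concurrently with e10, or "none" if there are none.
Answer: e11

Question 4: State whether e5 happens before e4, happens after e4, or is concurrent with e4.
Answer: concurrent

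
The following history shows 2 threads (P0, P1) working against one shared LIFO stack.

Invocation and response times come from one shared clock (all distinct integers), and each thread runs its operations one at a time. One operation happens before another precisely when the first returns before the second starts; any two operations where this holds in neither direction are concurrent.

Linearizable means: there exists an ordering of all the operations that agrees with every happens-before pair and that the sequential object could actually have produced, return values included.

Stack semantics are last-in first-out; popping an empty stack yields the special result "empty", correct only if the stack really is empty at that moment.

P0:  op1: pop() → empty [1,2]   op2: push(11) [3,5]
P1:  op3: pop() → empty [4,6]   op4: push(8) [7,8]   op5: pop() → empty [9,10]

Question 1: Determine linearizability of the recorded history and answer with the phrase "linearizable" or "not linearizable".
prefix check: 1..9 passes, 1..10 fails once op5's time-10 response joins
all 2 real-time-respecting orders fail — 5 completed LIFO stack operations, no legal replay
for example op1, op2, op3, op4, op5 fails at step 3: op3 pop() → empty is not legal there
for example op1, op3, op2, op4, op5 fails at step 5: op5 pop() → empty is not legal there

not linearizable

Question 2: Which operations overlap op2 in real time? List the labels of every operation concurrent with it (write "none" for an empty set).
op2 runs from 3 to 5; window-overlapping ops are concurrent
op1 [1,2]: before
op3 [4,6]: concurrent
op4 [7,8]: after
op5 [9,10]: after

op3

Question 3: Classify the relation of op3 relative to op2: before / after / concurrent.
op3 spans [4,6], op2 spans [3,5]
the intervals overlap in both directions

concurrent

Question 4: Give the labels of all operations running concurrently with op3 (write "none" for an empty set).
op3 spans [4,6]: anything still running between times 4 and 6 counts as concurrent
op1 [1,2]: before
op2 [3,5]: concurrent
op4 [7,8]: after
op5 [9,10]: after

op2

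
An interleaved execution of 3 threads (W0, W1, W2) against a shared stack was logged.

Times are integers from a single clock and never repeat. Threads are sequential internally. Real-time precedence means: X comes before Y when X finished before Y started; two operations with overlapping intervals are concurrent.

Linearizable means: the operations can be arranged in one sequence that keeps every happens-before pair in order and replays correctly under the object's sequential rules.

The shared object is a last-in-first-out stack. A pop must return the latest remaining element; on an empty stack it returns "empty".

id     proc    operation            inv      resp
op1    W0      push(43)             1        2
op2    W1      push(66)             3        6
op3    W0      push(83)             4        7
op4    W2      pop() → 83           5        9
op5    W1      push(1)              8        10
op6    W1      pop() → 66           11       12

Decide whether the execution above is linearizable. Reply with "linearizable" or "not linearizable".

through event 11 a valid linearization exists; event 12 (op6 responding at time 12) ends that
6 completed operations, 8 real-time-consistent orders — every stack replay fails
one such order, op1, op2, op3, op4, op5, op6, breaks at step 6 where op6 pop() → 66 is illegal
one such order, op1, op2, op3, op5, op4, op6, breaks at step 5 where op4 pop() → 83 is illegal

not linearizable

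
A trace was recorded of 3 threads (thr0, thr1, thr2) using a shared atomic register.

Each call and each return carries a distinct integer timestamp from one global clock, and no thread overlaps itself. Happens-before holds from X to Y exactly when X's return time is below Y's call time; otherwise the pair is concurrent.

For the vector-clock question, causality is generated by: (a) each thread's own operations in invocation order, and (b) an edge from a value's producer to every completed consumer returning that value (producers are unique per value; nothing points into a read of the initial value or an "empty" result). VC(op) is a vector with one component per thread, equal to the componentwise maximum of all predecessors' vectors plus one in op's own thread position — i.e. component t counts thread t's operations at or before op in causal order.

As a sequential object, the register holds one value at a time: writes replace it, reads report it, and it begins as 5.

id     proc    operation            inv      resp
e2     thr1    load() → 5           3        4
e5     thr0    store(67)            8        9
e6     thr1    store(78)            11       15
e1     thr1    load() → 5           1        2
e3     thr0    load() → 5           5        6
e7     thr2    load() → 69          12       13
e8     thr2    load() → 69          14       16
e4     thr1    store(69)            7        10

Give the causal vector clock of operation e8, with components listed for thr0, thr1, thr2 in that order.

(0, 3, 2)

no predecessors for e1 (invoked 1): thr1 increments from zero → (0, 1, 0)
no predecessors for e3 (invoked 5): thr0 increments from zero → (1, 0, 0)
e2, invoked 3, takes VC(e1)=(0, 1, 0) under max, adds 1 for thr1 → (0, 2, 0)
e5, invoked 8, takes VC(e3)=(1, 0, 0) under max, adds 1 for thr0 → (2, 0, 0)
e4, invoked 7, takes VC(e2)=(0, 2, 0) under max, adds 1 for thr1 → (0, 3, 0)
e7, invoked 12, takes VC(e4)=(0, 3, 0) under max, adds 1 for thr2 → (0, 3, 1)
e6, invoked 11, takes VC(e4)=(0, 3, 0) under max, adds 1 for thr1 → (0, 4, 0)
e8, invoked 14, takes VC(e4)=(0, 3, 0), VC(e7)=(0, 3, 1) under max, adds 1 for thr2 → (0, 3, 2)
target: VC(e8) = (0, 3, 2)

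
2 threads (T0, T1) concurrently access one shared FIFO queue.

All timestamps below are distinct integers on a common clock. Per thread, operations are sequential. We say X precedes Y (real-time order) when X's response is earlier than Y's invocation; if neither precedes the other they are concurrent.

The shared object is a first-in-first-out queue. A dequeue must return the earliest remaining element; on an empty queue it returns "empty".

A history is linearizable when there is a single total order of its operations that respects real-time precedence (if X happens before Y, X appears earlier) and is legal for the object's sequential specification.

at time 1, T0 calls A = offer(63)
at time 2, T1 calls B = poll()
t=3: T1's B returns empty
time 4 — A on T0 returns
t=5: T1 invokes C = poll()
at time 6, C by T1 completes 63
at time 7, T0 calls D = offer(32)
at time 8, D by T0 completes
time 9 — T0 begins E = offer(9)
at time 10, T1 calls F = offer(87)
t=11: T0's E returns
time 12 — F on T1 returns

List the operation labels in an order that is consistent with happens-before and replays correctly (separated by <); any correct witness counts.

after step 1 (B poll() → empty): queue <>
after step 2 (A offer(63)): queue <63>
after step 3 (C poll() → 63): queue <>
after step 4 (D offer(32)): queue <32>
after step 5 (E offer(9)): queue <32,9>
after step 6 (F offer(87)): queue <32,9,87>

B < A < C < D < E < F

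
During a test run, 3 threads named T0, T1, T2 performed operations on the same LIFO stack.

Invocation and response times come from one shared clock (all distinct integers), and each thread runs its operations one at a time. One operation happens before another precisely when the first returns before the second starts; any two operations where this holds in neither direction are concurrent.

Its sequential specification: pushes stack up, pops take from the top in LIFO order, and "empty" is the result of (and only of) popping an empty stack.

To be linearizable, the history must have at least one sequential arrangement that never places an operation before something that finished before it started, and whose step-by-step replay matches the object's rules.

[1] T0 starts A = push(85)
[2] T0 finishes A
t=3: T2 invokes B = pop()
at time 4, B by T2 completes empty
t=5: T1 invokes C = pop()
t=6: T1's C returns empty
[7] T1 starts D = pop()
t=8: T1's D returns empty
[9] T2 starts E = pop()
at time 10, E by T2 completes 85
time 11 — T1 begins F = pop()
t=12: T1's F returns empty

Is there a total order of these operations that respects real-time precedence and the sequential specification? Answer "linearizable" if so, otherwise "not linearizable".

not linearizable

through event 3 a valid linearization exists; event 4 (B responding at time 4) ends that
a single order respects real time; the 2 completed LIFO stack operations fail replay along it
take A, B: step 2 already fails, because B pop() → empty cannot occur there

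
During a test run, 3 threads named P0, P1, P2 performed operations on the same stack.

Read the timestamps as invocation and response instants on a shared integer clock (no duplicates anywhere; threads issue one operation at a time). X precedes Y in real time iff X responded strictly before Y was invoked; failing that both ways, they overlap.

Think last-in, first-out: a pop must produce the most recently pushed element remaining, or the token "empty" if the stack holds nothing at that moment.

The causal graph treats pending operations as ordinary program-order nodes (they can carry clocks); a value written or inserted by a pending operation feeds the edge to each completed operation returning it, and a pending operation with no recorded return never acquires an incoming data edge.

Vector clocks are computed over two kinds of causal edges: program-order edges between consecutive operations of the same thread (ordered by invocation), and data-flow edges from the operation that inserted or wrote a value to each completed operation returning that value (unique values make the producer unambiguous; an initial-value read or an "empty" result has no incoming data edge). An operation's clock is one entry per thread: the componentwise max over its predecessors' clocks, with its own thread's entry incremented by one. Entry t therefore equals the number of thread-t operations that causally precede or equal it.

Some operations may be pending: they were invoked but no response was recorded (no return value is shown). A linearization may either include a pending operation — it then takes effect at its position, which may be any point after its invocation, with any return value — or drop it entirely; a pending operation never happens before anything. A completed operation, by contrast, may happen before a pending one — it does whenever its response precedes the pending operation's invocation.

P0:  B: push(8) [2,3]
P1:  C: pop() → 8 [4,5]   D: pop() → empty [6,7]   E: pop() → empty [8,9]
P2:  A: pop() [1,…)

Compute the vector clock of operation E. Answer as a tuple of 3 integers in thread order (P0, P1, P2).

VC(A, invoked at 1): no causal predecessors; +1 on P2 → (0, 0, 1)
VC(B, invoked at 2): no causal predecessors; +1 on P0 → (1, 0, 0)
invoked at 4, C merges VC(B)=(1, 0, 0) and bumps P1's slot → (1, 1, 0)
invoked at 6, D merges VC(C)=(1, 1, 0) and bumps P1's slot → (1, 2, 0)
invoked at 8, E merges VC(D)=(1, 2, 0) and bumps P1's slot → (1, 3, 0)
target: VC(E) = (1, 3, 0)

(1, 3, 0)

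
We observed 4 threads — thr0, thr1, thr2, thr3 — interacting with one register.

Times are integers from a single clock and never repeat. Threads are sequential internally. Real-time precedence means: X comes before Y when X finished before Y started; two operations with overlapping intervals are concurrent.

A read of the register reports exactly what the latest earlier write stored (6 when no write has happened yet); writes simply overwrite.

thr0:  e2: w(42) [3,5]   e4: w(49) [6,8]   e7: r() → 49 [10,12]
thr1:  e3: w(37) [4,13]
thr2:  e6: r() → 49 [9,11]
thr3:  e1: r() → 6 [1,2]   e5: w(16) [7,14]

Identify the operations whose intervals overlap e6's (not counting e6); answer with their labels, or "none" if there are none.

e3, e5, e7

e6 runs from 9 to 11; window-overlapping ops are concurrent
e1 [1,2]: before
e2 [3,5]: before
e3 [4,13]: concurrent
e4 [6,8]: before
e5 [7,14]: concurrent
e7 [10,12]: concurrent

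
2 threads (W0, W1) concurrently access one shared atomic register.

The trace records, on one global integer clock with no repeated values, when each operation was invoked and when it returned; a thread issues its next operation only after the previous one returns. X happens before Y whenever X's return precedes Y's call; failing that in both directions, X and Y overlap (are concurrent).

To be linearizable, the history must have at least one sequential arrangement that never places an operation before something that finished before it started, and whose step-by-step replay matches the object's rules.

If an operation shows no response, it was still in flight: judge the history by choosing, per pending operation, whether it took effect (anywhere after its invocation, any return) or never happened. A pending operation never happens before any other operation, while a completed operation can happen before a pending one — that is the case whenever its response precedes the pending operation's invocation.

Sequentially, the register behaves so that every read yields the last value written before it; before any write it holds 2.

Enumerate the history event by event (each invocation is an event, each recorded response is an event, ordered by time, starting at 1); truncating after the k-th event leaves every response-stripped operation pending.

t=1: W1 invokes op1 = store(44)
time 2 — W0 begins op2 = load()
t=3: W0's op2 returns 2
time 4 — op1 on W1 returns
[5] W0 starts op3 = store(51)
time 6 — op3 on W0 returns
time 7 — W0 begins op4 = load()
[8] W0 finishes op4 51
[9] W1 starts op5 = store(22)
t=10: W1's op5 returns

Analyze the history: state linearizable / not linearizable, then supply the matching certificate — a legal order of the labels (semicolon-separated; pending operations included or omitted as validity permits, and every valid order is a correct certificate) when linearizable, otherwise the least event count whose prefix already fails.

linearizable — witness: op2; op1; op3; op4; op5

1. op2 load() → 2, leaving value 2
2. op1 store(44), leaving value 44
3. op3 store(51), leaving value 51
4. op4 load() → 51, leaving value 51
5. op5 store(22), leaving value 22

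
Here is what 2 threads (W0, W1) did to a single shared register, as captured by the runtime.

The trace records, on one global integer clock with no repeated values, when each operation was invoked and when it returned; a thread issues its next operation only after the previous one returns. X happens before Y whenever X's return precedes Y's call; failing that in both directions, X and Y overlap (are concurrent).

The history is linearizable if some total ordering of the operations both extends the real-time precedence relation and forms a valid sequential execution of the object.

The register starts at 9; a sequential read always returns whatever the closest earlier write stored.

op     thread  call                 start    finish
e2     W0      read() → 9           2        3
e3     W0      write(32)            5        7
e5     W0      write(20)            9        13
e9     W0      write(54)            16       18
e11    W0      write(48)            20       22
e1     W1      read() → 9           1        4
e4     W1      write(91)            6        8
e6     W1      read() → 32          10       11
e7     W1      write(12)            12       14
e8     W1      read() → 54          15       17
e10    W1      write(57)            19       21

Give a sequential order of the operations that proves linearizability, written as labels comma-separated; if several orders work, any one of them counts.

step 1: e1 read() → 9 — value 9
step 2: e2 read() → 9 — value 9
step 3: e4 write(91) — value 91
step 4: e3 write(32) — value 32
step 5: e6 read() → 32 — value 32
step 6: e5 write(20) — value 20
step 7: e7 write(12) — value 12
step 8: e9 write(54) — value 54
step 9: e8 read() → 54 — value 54
step 10: e10 write(57) — value 57
step 11: e11 write(48) — value 48

e1, e2, e4, e3, e6, e5, e7, e9, e8, e10, e11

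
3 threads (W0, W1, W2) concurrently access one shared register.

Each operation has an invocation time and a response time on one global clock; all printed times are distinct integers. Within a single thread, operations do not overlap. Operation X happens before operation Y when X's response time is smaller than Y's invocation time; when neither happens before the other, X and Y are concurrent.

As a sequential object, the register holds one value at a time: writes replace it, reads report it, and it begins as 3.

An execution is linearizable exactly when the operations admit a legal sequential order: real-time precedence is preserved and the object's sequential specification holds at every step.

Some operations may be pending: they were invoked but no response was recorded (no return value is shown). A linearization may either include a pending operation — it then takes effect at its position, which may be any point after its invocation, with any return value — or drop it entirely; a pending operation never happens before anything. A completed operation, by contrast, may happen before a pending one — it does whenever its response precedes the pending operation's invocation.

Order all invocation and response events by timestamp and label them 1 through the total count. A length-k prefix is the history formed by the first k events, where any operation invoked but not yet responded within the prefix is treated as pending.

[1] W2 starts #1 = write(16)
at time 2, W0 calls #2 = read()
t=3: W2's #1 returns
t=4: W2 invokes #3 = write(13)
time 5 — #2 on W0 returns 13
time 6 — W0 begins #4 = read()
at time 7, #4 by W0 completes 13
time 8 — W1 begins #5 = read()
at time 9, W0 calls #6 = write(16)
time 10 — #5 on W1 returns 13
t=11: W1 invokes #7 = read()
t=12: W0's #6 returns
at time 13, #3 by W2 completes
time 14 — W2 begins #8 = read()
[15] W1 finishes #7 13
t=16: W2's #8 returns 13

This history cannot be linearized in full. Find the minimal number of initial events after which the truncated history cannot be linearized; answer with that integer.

a valid linearization of events 1..15 exists, for instance #1, #3, #2, #4, #5, #7, #6:
step 1: #1 write(16) — value 16
step 2: #3 write(13) — value 13
step 3: #2 read() → 13 — value 13
step 4: #4 read() → 13 — value 13
step 5: #5 read() → 13 — value 13
step 6: #7 read() → 13 — value 13
step 7: #6 write(16) — value 16
at event 16 (#8's time-16 response) nothing linearizes any more
take #1, #2, #3, #4, #5, #6, #7, #8: step 2 already fails, because #2 read() → 13 cannot occur there
take #1, #2, #3, #4, #5, #6, #8, #7: step 2 already fails, because #2 read() → 13 cannot occur there

16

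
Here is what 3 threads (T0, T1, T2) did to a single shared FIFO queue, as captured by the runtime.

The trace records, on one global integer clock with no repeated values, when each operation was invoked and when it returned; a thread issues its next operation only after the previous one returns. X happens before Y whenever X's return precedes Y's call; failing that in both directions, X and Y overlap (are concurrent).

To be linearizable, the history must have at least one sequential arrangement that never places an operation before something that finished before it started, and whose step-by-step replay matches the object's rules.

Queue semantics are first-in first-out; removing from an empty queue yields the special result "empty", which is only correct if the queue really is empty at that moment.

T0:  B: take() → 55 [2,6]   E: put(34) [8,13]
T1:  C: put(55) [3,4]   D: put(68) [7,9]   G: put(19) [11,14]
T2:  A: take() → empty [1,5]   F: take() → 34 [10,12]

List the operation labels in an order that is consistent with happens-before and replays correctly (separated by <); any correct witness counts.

A < C < B < E < D < F < G

1. A take() → empty, leaving queue <>
2. C put(55), leaving queue <55>
3. B take() → 55, leaving queue <>
4. E put(34), leaving queue <34>
5. D put(68), leaving queue <34,68>
6. F take() → 34, leaving queue <68>
7. G put(19), leaving queue <68,19>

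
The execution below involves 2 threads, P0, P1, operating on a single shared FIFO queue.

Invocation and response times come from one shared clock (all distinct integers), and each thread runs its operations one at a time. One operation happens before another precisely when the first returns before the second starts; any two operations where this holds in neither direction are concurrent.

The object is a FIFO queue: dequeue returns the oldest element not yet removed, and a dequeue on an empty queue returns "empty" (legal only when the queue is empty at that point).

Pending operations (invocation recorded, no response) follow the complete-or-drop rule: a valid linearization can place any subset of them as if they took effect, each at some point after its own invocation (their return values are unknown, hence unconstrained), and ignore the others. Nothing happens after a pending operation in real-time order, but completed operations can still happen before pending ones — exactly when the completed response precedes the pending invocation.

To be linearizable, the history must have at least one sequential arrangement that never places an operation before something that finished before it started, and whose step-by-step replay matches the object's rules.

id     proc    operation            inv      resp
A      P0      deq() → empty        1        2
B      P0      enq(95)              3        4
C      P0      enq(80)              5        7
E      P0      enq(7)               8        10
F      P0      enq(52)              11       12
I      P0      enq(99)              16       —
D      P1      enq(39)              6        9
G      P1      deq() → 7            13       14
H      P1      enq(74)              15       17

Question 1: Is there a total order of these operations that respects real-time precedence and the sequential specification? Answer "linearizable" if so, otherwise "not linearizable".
through event 13 a valid linearization exists; event 14 (G responding at time 14) ends that
no legal order exists: 3 real-time-consistent candidates over 7 completed FIFO queue operations, all rejected
take A, B, C, D, E, F, G: step 7 already fails, because G deq() → 7 cannot occur there
take A, B, C, E, D, F, G: step 7 already fails, because G deq() → 7 cannot occur there

not linearizable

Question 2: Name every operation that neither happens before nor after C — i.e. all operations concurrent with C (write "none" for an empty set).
Answer: D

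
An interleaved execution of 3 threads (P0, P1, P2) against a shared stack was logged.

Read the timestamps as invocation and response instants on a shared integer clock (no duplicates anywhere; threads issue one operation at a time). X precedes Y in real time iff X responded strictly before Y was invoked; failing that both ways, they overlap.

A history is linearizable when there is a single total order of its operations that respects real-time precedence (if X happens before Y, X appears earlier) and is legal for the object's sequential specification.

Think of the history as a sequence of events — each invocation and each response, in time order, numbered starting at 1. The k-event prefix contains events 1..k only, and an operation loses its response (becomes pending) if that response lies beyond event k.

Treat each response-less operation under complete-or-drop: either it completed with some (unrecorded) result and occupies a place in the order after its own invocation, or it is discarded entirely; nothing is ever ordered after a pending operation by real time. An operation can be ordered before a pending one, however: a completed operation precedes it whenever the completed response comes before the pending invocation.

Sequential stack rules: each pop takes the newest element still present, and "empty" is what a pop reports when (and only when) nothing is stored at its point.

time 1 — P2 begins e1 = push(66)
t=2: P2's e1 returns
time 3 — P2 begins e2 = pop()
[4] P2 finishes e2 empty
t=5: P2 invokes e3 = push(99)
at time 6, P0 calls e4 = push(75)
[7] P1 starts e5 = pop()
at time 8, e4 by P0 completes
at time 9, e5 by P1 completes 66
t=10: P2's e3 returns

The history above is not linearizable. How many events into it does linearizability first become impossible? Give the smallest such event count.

events 1..3 are linearizable; a witness order is e1:
after step 1 (e1 push(66)): stack <66>
include event 4 — e2 responding at 4 — and every candidate order breaks
sample order e1, e2 stalls at step 2 — e2 pop() → empty has no legal effect

4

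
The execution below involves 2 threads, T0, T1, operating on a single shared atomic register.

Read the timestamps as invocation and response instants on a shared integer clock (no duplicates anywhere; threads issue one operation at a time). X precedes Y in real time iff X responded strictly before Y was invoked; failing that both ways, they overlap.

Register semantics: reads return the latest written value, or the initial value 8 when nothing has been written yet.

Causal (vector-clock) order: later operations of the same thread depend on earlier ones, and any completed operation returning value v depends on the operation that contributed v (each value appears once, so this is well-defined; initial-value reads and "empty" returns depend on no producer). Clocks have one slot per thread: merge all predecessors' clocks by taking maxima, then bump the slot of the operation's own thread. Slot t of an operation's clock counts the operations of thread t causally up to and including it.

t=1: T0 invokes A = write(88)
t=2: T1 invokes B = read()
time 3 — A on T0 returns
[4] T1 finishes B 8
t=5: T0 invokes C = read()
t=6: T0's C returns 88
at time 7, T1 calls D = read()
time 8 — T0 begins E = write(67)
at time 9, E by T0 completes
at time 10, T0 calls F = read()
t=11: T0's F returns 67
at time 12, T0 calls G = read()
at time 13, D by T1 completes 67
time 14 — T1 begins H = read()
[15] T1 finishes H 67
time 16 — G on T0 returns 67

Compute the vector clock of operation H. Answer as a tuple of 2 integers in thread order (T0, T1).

B, invoked 2, has no incoming edges; only T1's bump applies → (0, 1)
A, invoked 1, has no incoming edges; only T0's bump applies → (1, 0)
C, invoked 5, takes VC(A)=(1, 0) under max, adds 1 for T0 → (2, 0)
E, invoked 8, takes VC(C)=(2, 0) under max, adds 1 for T0 → (3, 0)
F, invoked 10, takes VC(E)=(3, 0) under max, adds 1 for T0 → (4, 0)
D, invoked 7, takes VC(B)=(0, 1), VC(E)=(3, 0) under max, adds 1 for T1 → (3, 2)
G, invoked 12, takes VC(E)=(3, 0), VC(F)=(4, 0) under max, adds 1 for T0 → (5, 0)
H, invoked 14, takes VC(D)=(3, 2), VC(E)=(3, 0) under max, adds 1 for T1 → (3, 3)
target: VC(H) = (3, 3)

(3, 3)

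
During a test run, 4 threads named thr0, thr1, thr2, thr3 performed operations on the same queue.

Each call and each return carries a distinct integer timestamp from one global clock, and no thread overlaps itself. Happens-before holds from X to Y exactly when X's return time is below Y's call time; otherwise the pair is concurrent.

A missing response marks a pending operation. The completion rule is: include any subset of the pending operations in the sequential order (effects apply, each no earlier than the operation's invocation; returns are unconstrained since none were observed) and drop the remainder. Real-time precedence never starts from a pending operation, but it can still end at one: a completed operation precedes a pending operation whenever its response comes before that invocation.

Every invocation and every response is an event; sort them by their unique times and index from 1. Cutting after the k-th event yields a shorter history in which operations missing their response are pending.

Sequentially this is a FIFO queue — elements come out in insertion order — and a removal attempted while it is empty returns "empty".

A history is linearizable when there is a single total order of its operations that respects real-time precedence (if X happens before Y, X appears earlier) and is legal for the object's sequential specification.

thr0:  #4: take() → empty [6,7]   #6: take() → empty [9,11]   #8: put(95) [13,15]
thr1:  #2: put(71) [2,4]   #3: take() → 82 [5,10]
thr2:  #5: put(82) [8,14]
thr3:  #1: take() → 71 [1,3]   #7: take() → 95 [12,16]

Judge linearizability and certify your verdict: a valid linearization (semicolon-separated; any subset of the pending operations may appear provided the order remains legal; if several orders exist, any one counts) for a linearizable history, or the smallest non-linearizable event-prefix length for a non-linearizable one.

1. #2 put(71), leaving queue <71>
2. #1 take() → 71, leaving queue <>
3. #4 take() → empty, leaving queue <>
4. #5 put(82), leaving queue <82>
5. #3 take() → 82, leaving queue <>
6. #6 take() → empty, leaving queue <>
7. #8 put(95), leaving queue <95>
8. #7 take() → 95, leaving queue <>

linearizable — witness: #2; #1; #4; #5; #3; #6; #8; #7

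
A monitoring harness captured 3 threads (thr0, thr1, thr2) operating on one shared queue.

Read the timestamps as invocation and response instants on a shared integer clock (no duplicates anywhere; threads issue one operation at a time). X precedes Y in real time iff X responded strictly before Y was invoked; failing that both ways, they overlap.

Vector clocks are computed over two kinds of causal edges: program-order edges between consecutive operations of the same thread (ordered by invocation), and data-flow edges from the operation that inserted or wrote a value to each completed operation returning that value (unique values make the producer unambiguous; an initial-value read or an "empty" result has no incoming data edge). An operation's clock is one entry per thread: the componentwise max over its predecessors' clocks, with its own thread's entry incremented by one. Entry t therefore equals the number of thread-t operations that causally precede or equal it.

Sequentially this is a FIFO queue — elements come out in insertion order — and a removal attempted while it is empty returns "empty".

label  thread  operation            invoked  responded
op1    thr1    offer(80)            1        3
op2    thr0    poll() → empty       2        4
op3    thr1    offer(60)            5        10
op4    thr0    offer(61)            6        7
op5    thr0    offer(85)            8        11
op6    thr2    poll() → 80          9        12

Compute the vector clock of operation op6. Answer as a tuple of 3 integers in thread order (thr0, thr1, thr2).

root op op1, invoked 1: fresh clock plus thr1's own tick → (0, 1, 0)
root op op2, invoked 2: fresh clock plus thr0's own tick → (1, 0, 0)
VC(op6, invoked at 9): max of VC(op1)=(0, 1, 0), then +1 on thread thr2 → (0, 1, 1)
VC(op3, invoked at 5): max of VC(op1)=(0, 1, 0), then +1 on thread thr1 → (0, 2, 0)
VC(op4, invoked at 6): max of VC(op2)=(1, 0, 0), then +1 on thread thr0 → (2, 0, 0)
VC(op5, invoked at 8): max of VC(op4)=(2, 0, 0), then +1 on thread thr0 → (3, 0, 0)
target: VC(op6) = (0, 1, 1)

(0, 1, 1)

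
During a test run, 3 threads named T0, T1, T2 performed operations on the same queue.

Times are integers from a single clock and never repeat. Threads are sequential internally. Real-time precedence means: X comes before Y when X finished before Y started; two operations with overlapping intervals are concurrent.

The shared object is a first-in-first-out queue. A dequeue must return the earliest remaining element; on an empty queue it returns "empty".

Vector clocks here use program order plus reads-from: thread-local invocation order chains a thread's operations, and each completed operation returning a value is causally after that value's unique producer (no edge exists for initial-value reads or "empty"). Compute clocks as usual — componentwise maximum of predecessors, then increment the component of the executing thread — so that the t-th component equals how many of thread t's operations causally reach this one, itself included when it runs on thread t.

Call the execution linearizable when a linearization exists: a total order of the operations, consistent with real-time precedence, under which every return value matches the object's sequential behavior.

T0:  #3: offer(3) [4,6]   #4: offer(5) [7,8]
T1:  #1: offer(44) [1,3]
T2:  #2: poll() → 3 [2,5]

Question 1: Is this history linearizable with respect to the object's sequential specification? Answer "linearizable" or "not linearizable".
not linearizable

prefix check: 1..4 passes, 1..5 fails once #2's time-5 response joins
2 completed operations, 2 real-time-consistent orders — every queue replay fails
every completion of the 1 pending operation (#3) was checked; none linearizes
for example #1, #2 (pending dropped) fails at step 2: #2 poll() → 3 is not legal there
for example #2, #1 (pending dropped) fails at step 1: #2 poll() → 3 is not legal there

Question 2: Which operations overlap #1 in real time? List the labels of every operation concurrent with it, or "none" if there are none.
Answer: #2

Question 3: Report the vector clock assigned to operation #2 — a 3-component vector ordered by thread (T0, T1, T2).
Answer: (1, 0, 1)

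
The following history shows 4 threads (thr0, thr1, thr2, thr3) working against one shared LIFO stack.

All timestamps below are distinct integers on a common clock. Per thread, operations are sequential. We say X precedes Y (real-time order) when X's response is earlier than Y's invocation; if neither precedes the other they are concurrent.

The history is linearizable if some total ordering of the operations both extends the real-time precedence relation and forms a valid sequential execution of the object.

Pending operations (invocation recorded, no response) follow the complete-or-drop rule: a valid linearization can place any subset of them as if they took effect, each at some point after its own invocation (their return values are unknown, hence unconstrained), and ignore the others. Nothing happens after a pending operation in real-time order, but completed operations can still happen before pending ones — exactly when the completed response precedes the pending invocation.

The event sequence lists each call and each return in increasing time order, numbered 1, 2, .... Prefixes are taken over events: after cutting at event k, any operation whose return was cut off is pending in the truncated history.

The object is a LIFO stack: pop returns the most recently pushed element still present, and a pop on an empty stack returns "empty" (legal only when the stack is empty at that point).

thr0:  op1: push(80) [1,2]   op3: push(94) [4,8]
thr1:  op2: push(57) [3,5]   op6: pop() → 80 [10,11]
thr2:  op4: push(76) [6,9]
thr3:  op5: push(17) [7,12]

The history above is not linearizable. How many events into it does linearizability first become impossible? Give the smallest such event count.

11

events 1..10 are linearizable, e.g. via op1, op2, op3, op4:
1. op1 push(80), leaving stack <80>
2. op2 push(57), leaving stack <80,57>
3. op3 push(94), leaving stack <80,57,94>
4. op4 push(76), leaving stack <80,57,94,76>
include event 11 — op6 responding at 11 — and every candidate order breaks
including or dropping the 1 pending operation (op5) in any combination fails
sample order op1, op2, op3, op4, op6 (pending dropped) stalls at step 5 — op6 pop() → 80 has no legal effect
sample order op1, op2, op4, op3, op6 (pending dropped) stalls at step 5 — op6 pop() → 80 has no legal effect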